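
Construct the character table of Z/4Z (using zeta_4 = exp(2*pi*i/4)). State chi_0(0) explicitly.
Character table of Z/4Z (irreps indexed chi_0,...,chi_3 with chi_k(m) = zeta_4^(k*m), zeta_4 = exp(2*pi*i/4)):
  irrep \ class  {0} (size 1)  {1} (size 1)  {2} (size 1)  {3} (size 1)
  chi_0          1             1             1             1           
  chi_1          1             I             -1            -I          
  chi_2          1             -1            1             -1          
  chi_3          1             -I            -1            I           

Spot check: chi_0(0) = zeta_4^(0*0) = zeta_4^0 = 1.

Derivation: Z/4Z is abelian, so all 4 irreducible complex representations are 1-dimensional. They are given by chi_k(m) = zeta_4^(k*m) for k = 0,...,3. Row orthogonality: sum_m chi_k(m) conj(chi_l(m)) = 4 * [k = l].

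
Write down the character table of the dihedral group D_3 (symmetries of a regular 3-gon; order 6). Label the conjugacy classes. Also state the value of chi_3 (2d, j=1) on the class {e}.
Conjugacy classes: {e} of size 1, {r^1, r^2} of size 2, {s, sr, ..., sr^2} of size 3.
Character table:
  irrep \ class              {e} (size 1)  {r^1, r^2} (size 2)  {s, sr, ..., sr^2} (size 3)
  chi_1 (triv)               1             1                    1                          
  chi_2 (sign: r->1, s->-1)  1             1                    -1                         
  chi_3 (2d, j=1)            2             -1                   0                          

Spot check: chi_3 (2d, j=1) on {e} = 2.

Details: D_3 has order 2*3 = 6 with 3 conjugacy classes, hence 3 irreducibles. Sum of squared dims 1 + 1 + 4 = 6 = |G|. Linear characters come from the abelianisation; the 2-dimensional irreps have character r^k -> 2*cos(2*pi*j*k/3), reflections -> 0.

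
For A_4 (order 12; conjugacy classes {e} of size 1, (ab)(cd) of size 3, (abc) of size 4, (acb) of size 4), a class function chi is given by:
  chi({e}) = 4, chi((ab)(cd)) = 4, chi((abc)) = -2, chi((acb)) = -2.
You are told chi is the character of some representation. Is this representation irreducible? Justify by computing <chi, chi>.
Not irreducible (reducible): <chi, chi> = 8 > 1.

Derivation: <chi, chi> = (1/|G|) sum_C |C| * |chi(C)|^2 = (1/12)[1*|4|^2 + 3*|4|^2 + 4*|-2|^2 + 4*|-2|^2]
  = (1/12)[(16) + (48) + (16) + (16)] = 96/12 = 8.
(Exp terms are combined using exp(i*s)*conj(exp(i*t)) = exp(i*(s-t)), and sums of them are collapsed using the identity that for every m > 1 the m distinct m-th roots of unity sum to 0, e.g. 1 + exp(2*I*pi/3) + exp(-2*I*pi/3) = 0.)
A character is irreducible iff <chi, chi> = 1, so this representation is reducible.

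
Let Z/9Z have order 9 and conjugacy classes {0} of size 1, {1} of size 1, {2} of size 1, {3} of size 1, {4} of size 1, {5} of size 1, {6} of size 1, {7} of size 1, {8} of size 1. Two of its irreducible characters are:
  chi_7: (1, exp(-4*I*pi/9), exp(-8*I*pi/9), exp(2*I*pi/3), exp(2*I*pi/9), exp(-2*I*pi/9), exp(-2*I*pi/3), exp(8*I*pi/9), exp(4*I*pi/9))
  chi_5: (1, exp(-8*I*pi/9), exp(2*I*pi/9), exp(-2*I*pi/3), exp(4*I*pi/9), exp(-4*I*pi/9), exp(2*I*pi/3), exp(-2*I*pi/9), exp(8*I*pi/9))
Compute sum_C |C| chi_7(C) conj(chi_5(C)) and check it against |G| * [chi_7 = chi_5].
Sum = 0; so <chi_7, chi_5> = 0 (distinct irreducibles are orthogonal).

Reasoning: Compute term by term over conjugacy classes (|C| * chi_7(C) * conj(chi_5(C))):
  1*(1)*conj(1) + 1*(exp(-4*I*pi/9))*conj(exp(-8*I*pi/9)) + 1*(exp(-8*I*pi/9))*conj(exp(2*I*pi/9)) + 1*(exp(2*I*pi/3))*conj(exp(-2*I*pi/3)) + 1*(exp(2*I*pi/9))*conj(exp(4*I*pi/9)) + 1*(exp(-2*I*pi/9))*conj(exp(-4*I*pi/9)) + 1*(exp(-2*I*pi/3))*conj(exp(2*I*pi/3)) + 1*(exp(8*I*pi/9))*conj(exp(-2*I*pi/9)) + 1*(exp(4*I*pi/9))*conj(exp(8*I*pi/9))
  = (1) + (exp(4*I*pi/9)) + (exp(8*I*pi/9)) + (exp(-2*I*pi/3)) + (exp(-2*I*pi/9)) + (exp(2*I*pi/9)) + (exp(2*I*pi/3)) + (exp(-8*I*pi/9)) + (exp(-4*I*pi/9))
  = 0.
(Exp terms are combined using exp(i*s)*conj(exp(i*t)) = exp(i*(s-t)), and sums of them are collapsed using the identity that for every m > 1 the m distinct m-th roots of unity sum to 0, e.g. 1 + exp(2*I*pi/3) + exp(-2*I*pi/3) = 0.)
Dividing by |G| = 9 gives 0/9 = 0, matching the row-orthogonality relation <chi_7, chi_5> = [chi_7 = chi_5].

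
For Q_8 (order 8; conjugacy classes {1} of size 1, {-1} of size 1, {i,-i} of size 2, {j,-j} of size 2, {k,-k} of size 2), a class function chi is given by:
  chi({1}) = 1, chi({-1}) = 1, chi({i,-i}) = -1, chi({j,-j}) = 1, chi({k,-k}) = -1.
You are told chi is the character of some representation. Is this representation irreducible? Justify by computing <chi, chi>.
Irreducible: <chi, chi> = 1.

Working: <chi, chi> = (1/|G|) sum_C |C| * |chi(C)|^2 = (1/8)[1*|1|^2 + 1*|1|^2 + 2*|-1|^2 + 2*|1|^2 + 2*|-1|^2]
  = (1/8)[(1) + (1) + (2) + (2) + (2)] = 8/8 = 1.
A character is irreducible iff <chi, chi> = 1, so this representation is irreducible.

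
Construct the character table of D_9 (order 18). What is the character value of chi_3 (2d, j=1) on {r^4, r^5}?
Conjugacy classes: {e} of size 1, {r^1, r^8} of size 2, {r^2, r^7} of size 2, {r^3, r^6} of size 2, {r^4, r^5} of size 2, {s, sr, ..., sr^8} of size 9.
Character table:
  irrep \ class              {e} (size 1)  {r^1, r^8} (size 2)  {r^2, r^7} (size 2)  {r^3, r^6} (size 2)  {r^4, r^5} (size 2)  {s, sr, ..., sr^8} (size 9)
  chi_1 (triv)               1             1                    1                    1                    1                    1                          
  chi_2 (sign: r->1, s->-1)  1             1                    1                    1                    1                    -1                         
  chi_3 (2d, j=1)            2             2*cos(2*pi/9)        2*cos(4*pi/9)        -1                   -2*cos(pi/9)         0                          
  chi_4 (2d, j=2)            2             2*cos(4*pi/9)        -2*cos(pi/9)         -1                   2*cos(2*pi/9)        0                          
  chi_5 (2d, j=3)            2             -1                   -1                   2                    -1                   0                          
  chi_6 (2d, j=4)            2             -2*cos(pi/9)         2*cos(2*pi/9)        -1                   2*cos(4*pi/9)        0                          

Spot check: chi_3 (2d, j=1) on {r^4, r^5} = -2*cos(pi/9).

Justification: D_9 has order 2*9 = 18 with 6 conjugacy classes, hence 6 irreducibles. Sum of squared dims 1 + 1 + 4 + 4 + 4 + 4 = 18 = |G|. Linear characters come from the abelianisation; the 2-dimensional irreps have character r^k -> 2*cos(2*pi*j*k/9), reflections -> 0.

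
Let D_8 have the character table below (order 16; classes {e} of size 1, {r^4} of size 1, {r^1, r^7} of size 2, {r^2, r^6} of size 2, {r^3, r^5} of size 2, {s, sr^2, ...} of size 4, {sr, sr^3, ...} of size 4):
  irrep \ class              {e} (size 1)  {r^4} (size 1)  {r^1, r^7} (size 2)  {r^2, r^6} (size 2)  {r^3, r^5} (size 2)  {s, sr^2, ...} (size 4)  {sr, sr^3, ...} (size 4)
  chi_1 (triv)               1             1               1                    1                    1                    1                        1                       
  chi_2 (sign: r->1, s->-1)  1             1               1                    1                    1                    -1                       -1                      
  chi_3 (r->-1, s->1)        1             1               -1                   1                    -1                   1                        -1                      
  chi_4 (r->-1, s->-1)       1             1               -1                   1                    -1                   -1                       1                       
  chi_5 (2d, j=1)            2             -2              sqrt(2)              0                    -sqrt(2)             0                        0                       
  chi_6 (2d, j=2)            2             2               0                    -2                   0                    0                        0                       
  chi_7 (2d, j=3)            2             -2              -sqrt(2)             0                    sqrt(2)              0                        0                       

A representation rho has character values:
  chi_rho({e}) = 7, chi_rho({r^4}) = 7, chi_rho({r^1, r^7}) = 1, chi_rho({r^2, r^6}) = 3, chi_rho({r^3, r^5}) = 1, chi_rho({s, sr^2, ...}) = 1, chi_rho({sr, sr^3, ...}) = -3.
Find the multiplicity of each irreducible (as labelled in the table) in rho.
Multiplicities: chi_1: 1, chi_2: 2, chi_3: 2, chi_4: 0, chi_5: 0, chi_6: 1, chi_7: 0.

Proof sketch: Use <chi_rho, chi> = (1/|G|) sum_C |C| * chi_rho(C) * conj(chi(C)) with |G| = 16 for each irreducible chi in the table:
  <chi_rho, chi_1> = (1/16)[1*(7)*conj(1) + 1*(7)*conj(1) + 2*(1)*conj(1) + 2*(3)*conj(1) + 2*(1)*conj(1) + 4*(1)*conj(1) + 4*(-3)*conj(1)]
      = (1/16)[(7) + (7) + (2) + (6) + (2) + (4) + (-12)] = 16/16 = 1
  <chi_rho, chi_2> = (1/16)[1*(7)*conj(1) + 1*(7)*conj(1) + 2*(1)*conj(1) + 2*(3)*conj(1) + 2*(1)*conj(1) + 4*(1)*conj(-1) + 4*(-3)*conj(-1)]
      = (1/16)[(7) + (7) + (2) + (6) + (2) + (-4) + (12)] = 32/16 = 2
  <chi_rho, chi_3> = (1/16)[1*(7)*conj(1) + 1*(7)*conj(1) + 2*(1)*conj(-1) + 2*(3)*conj(1) + 2*(1)*conj(-1) + 4*(1)*conj(1) + 4*(-3)*conj(-1)]
      = (1/16)[(7) + (7) + (-2) + (6) + (-2) + (4) + (12)] = 32/16 = 2
  <chi_rho, chi_4> = (1/16)[1*(7)*conj(1) + 1*(7)*conj(1) + 2*(1)*conj(-1) + 2*(3)*conj(1) + 2*(1)*conj(-1) + 4*(1)*conj(-1) + 4*(-3)*conj(1)]
      = (1/16)[(7) + (7) + (-2) + (6) + (-2) + (-4) + (-12)] = 0/16 = 0
  <chi_rho, chi_5> = (1/16)[1*(7)*conj(2) + 1*(7)*conj(-2) + 2*(1)*conj(sqrt(2)) + 2*(3)*conj(0) + 2*(1)*conj(-sqrt(2)) + 4*(1)*conj(0) + 4*(-3)*conj(0)]
      = (1/16)[(14) + (-14) + (2*sqrt(2)) + (0) + (-2*sqrt(2)) + (0) + (0)] = 0/16 = 0
  <chi_rho, chi_6> = (1/16)[1*(7)*conj(2) + 1*(7)*conj(2) + 2*(1)*conj(0) + 2*(3)*conj(-2) + 2*(1)*conj(0) + 4*(1)*conj(0) + 4*(-3)*conj(0)]
      = (1/16)[(14) + (14) + (0) + (-12) + (0) + (0) + (0)] = 16/16 = 1
  <chi_rho, chi_7> = (1/16)[1*(7)*conj(2) + 1*(7)*conj(-2) + 2*(1)*conj(-sqrt(2)) + 2*(3)*conj(0) + 2*(1)*conj(sqrt(2)) + 4*(1)*conj(0) + 4*(-3)*conj(0)]
      = (1/16)[(14) + (-14) + (-2*sqrt(2)) + (0) + (2*sqrt(2)) + (0) + (0)] = 0/16 = 0
Dimension check: dim(rho) = sum (mult * dim) = 1*1 + 2*1 + 2*1 + 0*1 + 0*2 + 1*2 + 0*2 = 7 = chi_rho(e) = 7.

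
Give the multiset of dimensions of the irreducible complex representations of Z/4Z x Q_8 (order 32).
Dimensions: 1, 1, 1, 1, 1, 1, 1, 1, 1, 1, 1, 1, 1, 1, 1, 1, 2, 2, 2, 2

Working: There are 20 irreducibles (= number of conjugacy classes). Their dimensions d_i satisfy sum d_i^2 = |G| = 32: 1 + 1 + 1 + 1 + 1 + 1 + 1 + 1 + 1 + 1 + 1 + 1 + 1 + 1 + 1 + 1 + 4 + 4 + 4 + 4 = 32. (For the product with Z/4Z: each of the 4 1-dim characters of Z/4Z tensors with each irrep of Q_8, giving 4 copies of each Q_8-dimension.)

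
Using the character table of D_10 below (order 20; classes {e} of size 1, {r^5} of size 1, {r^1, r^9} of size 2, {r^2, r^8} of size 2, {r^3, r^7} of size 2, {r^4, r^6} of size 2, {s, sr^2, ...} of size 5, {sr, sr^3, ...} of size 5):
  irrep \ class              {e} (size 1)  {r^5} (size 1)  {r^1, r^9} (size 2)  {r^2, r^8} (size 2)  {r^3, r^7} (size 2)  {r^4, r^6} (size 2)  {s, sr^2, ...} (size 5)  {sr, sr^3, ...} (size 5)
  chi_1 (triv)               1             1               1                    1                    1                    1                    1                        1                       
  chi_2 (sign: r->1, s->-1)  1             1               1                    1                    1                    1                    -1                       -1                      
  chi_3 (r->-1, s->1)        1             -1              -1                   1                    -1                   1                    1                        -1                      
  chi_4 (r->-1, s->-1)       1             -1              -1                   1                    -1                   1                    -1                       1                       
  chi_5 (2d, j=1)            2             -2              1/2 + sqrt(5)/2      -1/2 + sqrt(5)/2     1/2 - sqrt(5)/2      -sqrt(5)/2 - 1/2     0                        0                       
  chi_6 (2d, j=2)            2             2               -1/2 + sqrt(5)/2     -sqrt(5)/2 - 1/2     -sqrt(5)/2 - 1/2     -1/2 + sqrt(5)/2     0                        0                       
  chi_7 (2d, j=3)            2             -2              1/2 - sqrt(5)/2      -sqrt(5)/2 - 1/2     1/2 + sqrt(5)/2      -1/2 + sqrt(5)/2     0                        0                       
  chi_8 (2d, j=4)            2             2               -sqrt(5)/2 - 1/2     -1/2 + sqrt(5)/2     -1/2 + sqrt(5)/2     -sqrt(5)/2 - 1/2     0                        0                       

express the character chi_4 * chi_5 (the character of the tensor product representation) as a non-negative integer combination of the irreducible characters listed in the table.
chi_4 tensor chi_5 = chi_8 (all other irreducibles have multiplicity 0).

Why: The character of a tensor product is the pointwise product (chi_4 * chi_5)(C) = chi_4(C) * chi_5(C):
  {e}: (1)*(2), {r^5}: (-1)*(-2), {r^1, r^9}: (-1)*(1/2 + sqrt(5)/2), {r^2, r^8}: (1)*(-1/2 + sqrt(5)/2), {r^3, r^7}: (-1)*(1/2 - sqrt(5)/2), {r^4, r^6}: (1)*(-sqrt(5)/2 - 1/2), {s, sr^2, ...}: (-1)*(0), {sr, sr^3, ...}: (1)*(0)
so (chi_4 * chi_5) takes values
  {e} -> 2, {r^5} -> 2, {r^1, r^9} -> -sqrt(5)/2 - 1/2, {r^2, r^8} -> -1/2 + sqrt(5)/2, {r^3, r^7} -> -1/2 + sqrt(5)/2, {r^4, r^6} -> -sqrt(5)/2 - 1/2, {s, sr^2, ...} -> 0, {sr, sr^3, ...} -> 0.
Now take the inner product of this character with each irreducible chi from the table, <chi_4*chi_5, chi> = (1/20) sum_C |C| (chi_4*chi_5)(C) conj(chi(C)):
  <chi_4*chi_5, chi_1> = (1/20)[1*(2)*conj(1) + 1*(2)*conj(1) + 2*(-sqrt(5)/2 - 1/2)*conj(1) + 2*(-1/2 + sqrt(5)/2)*conj(1) + 2*(-1/2 + sqrt(5)/2)*conj(1) + 2*(-sqrt(5)/2 - 1/2)*conj(1) + 5*(0)*conj(1) + 5*(0)*conj(1)]
      = (1/20)[(2) + (2) + (-sqrt(5) - 1) + (-1 + sqrt(5)) + (-1 + sqrt(5)) + (-sqrt(5) - 1) + (0) + (0)] = 0/20 = 0
  <chi_4*chi_5, chi_2> = (1/20)[1*(2)*conj(1) + 1*(2)*conj(1) + 2*(-sqrt(5)/2 - 1/2)*conj(1) + 2*(-1/2 + sqrt(5)/2)*conj(1) + 2*(-1/2 + sqrt(5)/2)*conj(1) + 2*(-sqrt(5)/2 - 1/2)*conj(1) + 5*(0)*conj(-1) + 5*(0)*conj(-1)]
      = (1/20)[(2) + (2) + (-sqrt(5) - 1) + (-1 + sqrt(5)) + (-1 + sqrt(5)) + (-sqrt(5) - 1) + (0) + (0)] = 0/20 = 0
  <chi_4*chi_5, chi_3> = (1/20)[1*(2)*conj(1) + 1*(2)*conj(-1) + 2*(-sqrt(5)/2 - 1/2)*conj(-1) + 2*(-1/2 + sqrt(5)/2)*conj(1) + 2*(-1/2 + sqrt(5)/2)*conj(-1) + 2*(-sqrt(5)/2 - 1/2)*conj(1) + 5*(0)*conj(1) + 5*(0)*conj(-1)]
      = (1/20)[(2) + (-2) + (1 + sqrt(5)) + (-1 + sqrt(5)) + (1 - sqrt(5)) + (-sqrt(5) - 1) + (0) + (0)] = 0/20 = 0
  <chi_4*chi_5, chi_4> = (1/20)[1*(2)*conj(1) + 1*(2)*conj(-1) + 2*(-sqrt(5)/2 - 1/2)*conj(-1) + 2*(-1/2 + sqrt(5)/2)*conj(1) + 2*(-1/2 + sqrt(5)/2)*conj(-1) + 2*(-sqrt(5)/2 - 1/2)*conj(1) + 5*(0)*conj(-1) + 5*(0)*conj(1)]
      = (1/20)[(2) + (-2) + (1 + sqrt(5)) + (-1 + sqrt(5)) + (1 - sqrt(5)) + (-sqrt(5) - 1) + (0) + (0)] = 0/20 = 0
  <chi_4*chi_5, chi_5> = (1/20)[1*(2)*conj(2) + 1*(2)*conj(-2) + 2*(-sqrt(5)/2 - 1/2)*conj(1/2 + sqrt(5)/2) + 2*(-1/2 + sqrt(5)/2)*conj(-1/2 + sqrt(5)/2) + 2*(-1/2 + sqrt(5)/2)*conj(1/2 - sqrt(5)/2) + 2*(-sqrt(5)/2 - 1/2)*conj(-sqrt(5)/2 - 1/2) + 5*(0)*conj(0) + 5*(0)*conj(0)]
      = (1/20)[(4) + (-4) + (-3 - sqrt(5)) + (3 - sqrt(5)) + (-3 + sqrt(5)) + (sqrt(5) + 3) + (0) + (0)] = 0/20 = 0
  <chi_4*chi_5, chi_6> = (1/20)[1*(2)*conj(2) + 1*(2)*conj(2) + 2*(-sqrt(5)/2 - 1/2)*conj(-1/2 + sqrt(5)/2) + 2*(-1/2 + sqrt(5)/2)*conj(-sqrt(5)/2 - 1/2) + 2*(-1/2 + sqrt(5)/2)*conj(-sqrt(5)/2 - 1/2) + 2*(-sqrt(5)/2 - 1/2)*conj(-1/2 + sqrt(5)/2) + 5*(0)*conj(0) + 5*(0)*conj(0)]
      = (1/20)[(4) + (4) + (-2) + (-2) + (-2) + (-2) + (0) + (0)] = 0/20 = 0
  <chi_4*chi_5, chi_7> = (1/20)[1*(2)*conj(2) + 1*(2)*conj(-2) + 2*(-sqrt(5)/2 - 1/2)*conj(1/2 - sqrt(5)/2) + 2*(-1/2 + sqrt(5)/2)*conj(-sqrt(5)/2 - 1/2) + 2*(-1/2 + sqrt(5)/2)*conj(1/2 + sqrt(5)/2) + 2*(-sqrt(5)/2 - 1/2)*conj(-1/2 + sqrt(5)/2) + 5*(0)*conj(0) + 5*(0)*conj(0)]
      = (1/20)[(4) + (-4) + (2) + (-2) + (2) + (-2) + (0) + (0)] = 0/20 = 0
  <chi_4*chi_5, chi_8> = (1/20)[1*(2)*conj(2) + 1*(2)*conj(2) + 2*(-sqrt(5)/2 - 1/2)*conj(-sqrt(5)/2 - 1/2) + 2*(-1/2 + sqrt(5)/2)*conj(-1/2 + sqrt(5)/2) + 2*(-1/2 + sqrt(5)/2)*conj(-1/2 + sqrt(5)/2) + 2*(-sqrt(5)/2 - 1/2)*conj(-sqrt(5)/2 - 1/2) + 5*(0)*conj(0) + 5*(0)*conj(0)]
      = (1/20)[(4) + (4) + (sqrt(5) + 3) + (3 - sqrt(5)) + (3 - sqrt(5)) + (sqrt(5) + 3) + (0) + (0)] = 20/20 = 1
Hence the multiplicities are chi_8: 1. Dimension check: dim(chi_4)*dim(chi_5) = 1*2 = 2 and sum (mult * dim) = 1*2 = 2.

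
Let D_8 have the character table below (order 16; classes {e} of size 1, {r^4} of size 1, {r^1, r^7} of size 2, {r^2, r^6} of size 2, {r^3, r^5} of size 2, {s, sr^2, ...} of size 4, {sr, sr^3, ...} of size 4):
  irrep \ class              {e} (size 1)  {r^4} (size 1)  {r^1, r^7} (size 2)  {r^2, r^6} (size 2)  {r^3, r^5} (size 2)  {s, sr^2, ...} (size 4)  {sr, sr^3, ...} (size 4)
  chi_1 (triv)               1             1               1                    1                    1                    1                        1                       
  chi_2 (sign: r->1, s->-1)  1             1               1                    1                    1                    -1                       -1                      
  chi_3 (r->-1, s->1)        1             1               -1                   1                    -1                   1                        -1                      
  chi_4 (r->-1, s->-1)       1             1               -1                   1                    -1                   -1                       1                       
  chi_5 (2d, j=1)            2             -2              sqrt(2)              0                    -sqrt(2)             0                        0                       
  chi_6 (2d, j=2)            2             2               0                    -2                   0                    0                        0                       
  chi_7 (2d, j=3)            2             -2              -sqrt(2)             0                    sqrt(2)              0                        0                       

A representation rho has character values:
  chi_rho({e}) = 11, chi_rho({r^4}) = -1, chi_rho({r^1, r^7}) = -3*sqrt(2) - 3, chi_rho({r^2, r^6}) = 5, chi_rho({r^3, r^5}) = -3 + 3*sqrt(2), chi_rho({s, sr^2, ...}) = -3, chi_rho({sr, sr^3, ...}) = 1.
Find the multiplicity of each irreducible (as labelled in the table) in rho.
Multiplicities: chi_1: 0, chi_2: 1, chi_3: 1, chi_4: 3, chi_5: 0, chi_6: 0, chi_7: 3.

Working: Use <chi_rho, chi> = (1/|G|) sum_C |C| * chi_rho(C) * conj(chi(C)) with |G| = 16 for each irreducible chi in the table:
  <chi_rho, chi_1> = (1/16)[1*(11)*conj(1) + 1*(-1)*conj(1) + 2*(-3*sqrt(2) - 3)*conj(1) + 2*(5)*conj(1) + 2*(-3 + 3*sqrt(2))*conj(1) + 4*(-3)*conj(1) + 4*(1)*conj(1)]
      = (1/16)[(11) + (-1) + (-6*sqrt(2) - 6) + (10) + (-6 + 6*sqrt(2)) + (-12) + (4)] = 0/16 = 0
  <chi_rho, chi_2> = (1/16)[1*(11)*conj(1) + 1*(-1)*conj(1) + 2*(-3*sqrt(2) - 3)*conj(1) + 2*(5)*conj(1) + 2*(-3 + 3*sqrt(2))*conj(1) + 4*(-3)*conj(-1) + 4*(1)*conj(-1)]
      = (1/16)[(11) + (-1) + (-6*sqrt(2) - 6) + (10) + (-6 + 6*sqrt(2)) + (12) + (-4)] = 16/16 = 1
  <chi_rho, chi_3> = (1/16)[1*(11)*conj(1) + 1*(-1)*conj(1) + 2*(-3*sqrt(2) - 3)*conj(-1) + 2*(5)*conj(1) + 2*(-3 + 3*sqrt(2))*conj(-1) + 4*(-3)*conj(1) + 4*(1)*conj(-1)]
      = (1/16)[(11) + (-1) + (6 + 6*sqrt(2)) + (10) + (6 - 6*sqrt(2)) + (-12) + (-4)] = 16/16 = 1
  <chi_rho, chi_4> = (1/16)[1*(11)*conj(1) + 1*(-1)*conj(1) + 2*(-3*sqrt(2) - 3)*conj(-1) + 2*(5)*conj(1) + 2*(-3 + 3*sqrt(2))*conj(-1) + 4*(-3)*conj(-1) + 4*(1)*conj(1)]
      = (1/16)[(11) + (-1) + (6 + 6*sqrt(2)) + (10) + (6 - 6*sqrt(2)) + (12) + (4)] = 48/16 = 3
  <chi_rho, chi_5> = (1/16)[1*(11)*conj(2) + 1*(-1)*conj(-2) + 2*(-3*sqrt(2) - 3)*conj(sqrt(2)) + 2*(5)*conj(0) + 2*(-3 + 3*sqrt(2))*conj(-sqrt(2)) + 4*(-3)*conj(0) + 4*(1)*conj(0)]
      = (1/16)[(22) + (2) + (-12 - 6*sqrt(2)) + (0) + (-12 + 6*sqrt(2)) + (0) + (0)] = 0/16 = 0
  <chi_rho, chi_6> = (1/16)[1*(11)*conj(2) + 1*(-1)*conj(2) + 2*(-3*sqrt(2) - 3)*conj(0) + 2*(5)*conj(-2) + 2*(-3 + 3*sqrt(2))*conj(0) + 4*(-3)*conj(0) + 4*(1)*conj(0)]
      = (1/16)[(22) + (-2) + (0) + (-20) + (0) + (0) + (0)] = 0/16 = 0
  <chi_rho, chi_7> = (1/16)[1*(11)*conj(2) + 1*(-1)*conj(-2) + 2*(-3*sqrt(2) - 3)*conj(-sqrt(2)) + 2*(5)*conj(0) + 2*(-3 + 3*sqrt(2))*conj(sqrt(2)) + 4*(-3)*conj(0) + 4*(1)*conj(0)]
      = (1/16)[(22) + (2) + (6*sqrt(2) + 12) + (0) + (12 - 6*sqrt(2)) + (0) + (0)] = 48/16 = 3
Dimension check: dim(rho) = sum (mult * dim) = 0*1 + 1*1 + 1*1 + 3*1 + 0*2 + 0*2 + 3*2 = 11 = chi_rho(e) = 11.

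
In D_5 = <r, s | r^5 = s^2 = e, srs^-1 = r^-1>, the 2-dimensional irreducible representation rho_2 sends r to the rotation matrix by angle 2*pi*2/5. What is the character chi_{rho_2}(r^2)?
chi_{rho_2}(r^2) = 2*cos(2*pi*2*2/5) = -1/2 + sqrt(5)/2

Details: rho_2(r^2) is rotation by angle 2*pi*2*2/5, whose trace is 2*cos(2*pi*2*2/5) = -1/2 + sqrt(5)/2.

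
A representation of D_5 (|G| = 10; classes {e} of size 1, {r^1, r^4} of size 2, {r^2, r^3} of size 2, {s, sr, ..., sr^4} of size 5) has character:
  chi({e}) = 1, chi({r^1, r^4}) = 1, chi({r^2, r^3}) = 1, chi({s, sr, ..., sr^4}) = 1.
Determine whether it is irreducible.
Irreducible: <chi, chi> = 1.

Justification: <chi, chi> = (1/|G|) sum_C |C| * |chi(C)|^2 = (1/10)[1*|1|^2 + 2*|1|^2 + 2*|1|^2 + 5*|1|^2]
  = (1/10)[(1) + (2) + (2) + (5)] = 10/10 = 1.
A character is irreducible iff <chi, chi> = 1, so this representation is irreducible.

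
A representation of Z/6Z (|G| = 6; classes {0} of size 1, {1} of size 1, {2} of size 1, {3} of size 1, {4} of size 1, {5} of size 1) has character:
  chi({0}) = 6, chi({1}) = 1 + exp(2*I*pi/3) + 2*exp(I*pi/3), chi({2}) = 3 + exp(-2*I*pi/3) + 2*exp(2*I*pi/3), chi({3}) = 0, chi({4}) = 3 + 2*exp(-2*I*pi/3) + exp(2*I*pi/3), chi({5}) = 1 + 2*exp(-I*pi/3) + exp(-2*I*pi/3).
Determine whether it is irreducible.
Not irreducible (reducible): <chi, chi> = 10 > 1.

Explanation: <chi, chi> = (1/|G|) sum_C |C| * |chi(C)|^2 = (1/6)[1*|6|^2 + 1*|1 + exp(2*I*pi/3) + 2*exp(I*pi/3)|^2 + 1*|3 + exp(-2*I*pi/3) + 2*exp(2*I*pi/3)|^2 + 1*|0|^2 + 1*|3 + 2*exp(-2*I*pi/3) + exp(2*I*pi/3)|^2 + 1*|1 + 2*exp(-I*pi/3) + exp(-2*I*pi/3)|^2]
  = (1/6)[(36) + (9) + (3) + (0) + (3) + (9)] = 60/6 = 10.
(Exp terms are combined using exp(i*s)*conj(exp(i*t)) = exp(i*(s-t)), and sums of them are collapsed using the identity that for every m > 1 the m distinct m-th roots of unity sum to 0, e.g. 1 + exp(2*I*pi/3) + exp(-2*I*pi/3) = 0.)
A character is irreducible iff <chi, chi> = 1, so this representation is reducible.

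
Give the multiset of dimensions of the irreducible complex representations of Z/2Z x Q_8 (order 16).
Dimensions: 1, 1, 1, 1, 1, 1, 1, 1, 2, 2

Why: There are 10 irreducibles (= number of conjugacy classes). Their dimensions d_i satisfy sum d_i^2 = |G| = 16: 1 + 1 + 1 + 1 + 1 + 1 + 1 + 1 + 4 + 4 = 16. (For the product with Z/2Z: each of the 2 1-dim characters of Z/2Z tensors with each irrep of Q_8, giving 2 copies of each Q_8-dimension.)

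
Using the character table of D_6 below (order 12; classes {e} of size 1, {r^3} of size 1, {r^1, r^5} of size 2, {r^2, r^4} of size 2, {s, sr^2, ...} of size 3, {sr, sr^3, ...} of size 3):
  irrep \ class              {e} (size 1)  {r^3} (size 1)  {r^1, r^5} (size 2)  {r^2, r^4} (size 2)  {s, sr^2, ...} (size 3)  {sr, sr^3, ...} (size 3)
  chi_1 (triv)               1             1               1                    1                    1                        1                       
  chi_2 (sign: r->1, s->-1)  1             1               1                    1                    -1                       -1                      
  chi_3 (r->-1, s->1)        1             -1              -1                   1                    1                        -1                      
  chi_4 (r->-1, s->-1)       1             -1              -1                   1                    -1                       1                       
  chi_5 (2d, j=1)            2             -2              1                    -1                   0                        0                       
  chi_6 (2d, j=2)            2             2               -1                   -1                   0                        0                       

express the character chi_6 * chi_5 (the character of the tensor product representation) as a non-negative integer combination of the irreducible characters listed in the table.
chi_6 tensor chi_5 = chi_3 + chi_4 + chi_5 (all other irreducibles have multiplicity 0).

Justification: The character of a tensor product is the pointwise product (chi_6 * chi_5)(C) = chi_6(C) * chi_5(C):
  {e}: (2)*(2), {r^3}: (2)*(-2), {r^1, r^5}: (-1)*(1), {r^2, r^4}: (-1)*(-1), {s, sr^2, ...}: (0)*(0), {sr, sr^3, ...}: (0)*(0)
so (chi_6 * chi_5) takes values
  {e} -> 4, {r^3} -> -4, {r^1, r^5} -> -1, {r^2, r^4} -> 1, {s, sr^2, ...} -> 0, {sr, sr^3, ...} -> 0.
Now take the inner product of this character with each irreducible chi from the table, <chi_6*chi_5, chi> = (1/12) sum_C |C| (chi_6*chi_5)(C) conj(chi(C)):
  <chi_6*chi_5, chi_1> = (1/12)[1*(4)*conj(1) + 1*(-4)*conj(1) + 2*(-1)*conj(1) + 2*(1)*conj(1) + 3*(0)*conj(1) + 3*(0)*conj(1)]
      = (1/12)[(4) + (-4) + (-2) + (2) + (0) + (0)] = 0/12 = 0
  <chi_6*chi_5, chi_2> = (1/12)[1*(4)*conj(1) + 1*(-4)*conj(1) + 2*(-1)*conj(1) + 2*(1)*conj(1) + 3*(0)*conj(-1) + 3*(0)*conj(-1)]
      = (1/12)[(4) + (-4) + (-2) + (2) + (0) + (0)] = 0/12 = 0
  <chi_6*chi_5, chi_3> = (1/12)[1*(4)*conj(1) + 1*(-4)*conj(-1) + 2*(-1)*conj(-1) + 2*(1)*conj(1) + 3*(0)*conj(1) + 3*(0)*conj(-1)]
      = (1/12)[(4) + (4) + (2) + (2) + (0) + (0)] = 12/12 = 1
  <chi_6*chi_5, chi_4> = (1/12)[1*(4)*conj(1) + 1*(-4)*conj(-1) + 2*(-1)*conj(-1) + 2*(1)*conj(1) + 3*(0)*conj(-1) + 3*(0)*conj(1)]
      = (1/12)[(4) + (4) + (2) + (2) + (0) + (0)] = 12/12 = 1
  <chi_6*chi_5, chi_5> = (1/12)[1*(4)*conj(2) + 1*(-4)*conj(-2) + 2*(-1)*conj(1) + 2*(1)*conj(-1) + 3*(0)*conj(0) + 3*(0)*conj(0)]
      = (1/12)[(8) + (8) + (-2) + (-2) + (0) + (0)] = 12/12 = 1
  <chi_6*chi_5, chi_6> = (1/12)[1*(4)*conj(2) + 1*(-4)*conj(2) + 2*(-1)*conj(-1) + 2*(1)*conj(-1) + 3*(0)*conj(0) + 3*(0)*conj(0)]
      = (1/12)[(8) + (-8) + (2) + (-2) + (0) + (0)] = 0/12 = 0
Hence the multiplicities are chi_3: 1, chi_4: 1, chi_5: 1. Dimension check: dim(chi_6)*dim(chi_5) = 2*2 = 4 and sum (mult * dim) = 1*1 + 1*1 + 1*2 = 4.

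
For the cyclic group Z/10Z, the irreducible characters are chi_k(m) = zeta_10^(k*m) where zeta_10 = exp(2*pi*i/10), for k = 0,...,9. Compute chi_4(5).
chi_4(5) = zeta_10^20 = 1

Explanation: chi_4(5) = zeta_10^(4*5) = zeta_10^20. Since zeta_10^10 = 1, this equals zeta_10^0 = exp(2*pi*i*0/10) = 1.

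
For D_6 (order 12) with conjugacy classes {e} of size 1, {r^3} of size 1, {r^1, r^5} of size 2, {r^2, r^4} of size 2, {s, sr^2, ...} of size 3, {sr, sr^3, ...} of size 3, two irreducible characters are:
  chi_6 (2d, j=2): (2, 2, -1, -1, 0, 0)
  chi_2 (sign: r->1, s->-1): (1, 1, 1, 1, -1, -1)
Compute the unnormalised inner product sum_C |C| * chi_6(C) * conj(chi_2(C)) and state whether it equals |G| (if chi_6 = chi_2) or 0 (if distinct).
Sum = 0; so <chi_6, chi_2> = 0 (distinct irreducibles are orthogonal).

Explanation: Compute term by term over conjugacy classes (|C| * chi_6(C) * conj(chi_2(C))):
  1*(2)*conj(1) + 1*(2)*conj(1) + 2*(-1)*conj(1) + 2*(-1)*conj(1) + 3*(0)*conj(-1) + 3*(0)*conj(-1)
  = (2) + (2) + (-2) + (-2) + (0) + (0)
  = 0.
Dividing by |G| = 12 gives 0/12 = 0, matching the row-orthogonality relation <chi_6, chi_2> = [chi_6 = chi_2].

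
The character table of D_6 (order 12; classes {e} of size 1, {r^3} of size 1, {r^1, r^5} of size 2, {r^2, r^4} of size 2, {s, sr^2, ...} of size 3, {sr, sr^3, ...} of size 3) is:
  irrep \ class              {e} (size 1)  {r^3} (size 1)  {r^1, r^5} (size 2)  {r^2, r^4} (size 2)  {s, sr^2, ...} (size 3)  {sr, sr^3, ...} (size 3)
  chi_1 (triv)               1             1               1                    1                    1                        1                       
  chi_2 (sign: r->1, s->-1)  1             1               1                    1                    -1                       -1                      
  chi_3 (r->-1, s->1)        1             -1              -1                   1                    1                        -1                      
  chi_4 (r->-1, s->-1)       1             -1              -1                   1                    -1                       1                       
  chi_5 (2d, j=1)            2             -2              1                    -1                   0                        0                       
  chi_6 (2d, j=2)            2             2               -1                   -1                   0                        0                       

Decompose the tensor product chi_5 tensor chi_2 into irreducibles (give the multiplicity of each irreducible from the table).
chi_5 tensor chi_2 = chi_5 (all other irreducibles have multiplicity 0).

Reasoning: The character of a tensor product is the pointwise product (chi_5 * chi_2)(C) = chi_5(C) * chi_2(C):
  {e}: (2)*(1), {r^3}: (-2)*(1), {r^1, r^5}: (1)*(1), {r^2, r^4}: (-1)*(1), {s, sr^2, ...}: (0)*(-1), {sr, sr^3, ...}: (0)*(-1)
so (chi_5 * chi_2) takes values
  {e} -> 2, {r^3} -> -2, {r^1, r^5} -> 1, {r^2, r^4} -> -1, {s, sr^2, ...} -> 0, {sr, sr^3, ...} -> 0.
Now take the inner product of this character with each irreducible chi from the table, <chi_5*chi_2, chi> = (1/12) sum_C |C| (chi_5*chi_2)(C) conj(chi(C)):
  <chi_5*chi_2, chi_1> = (1/12)[1*(2)*conj(1) + 1*(-2)*conj(1) + 2*(1)*conj(1) + 2*(-1)*conj(1) + 3*(0)*conj(1) + 3*(0)*conj(1)]
      = (1/12)[(2) + (-2) + (2) + (-2) + (0) + (0)] = 0/12 = 0
  <chi_5*chi_2, chi_2> = (1/12)[1*(2)*conj(1) + 1*(-2)*conj(1) + 2*(1)*conj(1) + 2*(-1)*conj(1) + 3*(0)*conj(-1) + 3*(0)*conj(-1)]
      = (1/12)[(2) + (-2) + (2) + (-2) + (0) + (0)] = 0/12 = 0
  <chi_5*chi_2, chi_3> = (1/12)[1*(2)*conj(1) + 1*(-2)*conj(-1) + 2*(1)*conj(-1) + 2*(-1)*conj(1) + 3*(0)*conj(1) + 3*(0)*conj(-1)]
      = (1/12)[(2) + (2) + (-2) + (-2) + (0) + (0)] = 0/12 = 0
  <chi_5*chi_2, chi_4> = (1/12)[1*(2)*conj(1) + 1*(-2)*conj(-1) + 2*(1)*conj(-1) + 2*(-1)*conj(1) + 3*(0)*conj(-1) + 3*(0)*conj(1)]
      = (1/12)[(2) + (2) + (-2) + (-2) + (0) + (0)] = 0/12 = 0
  <chi_5*chi_2, chi_5> = (1/12)[1*(2)*conj(2) + 1*(-2)*conj(-2) + 2*(1)*conj(1) + 2*(-1)*conj(-1) + 3*(0)*conj(0) + 3*(0)*conj(0)]
      = (1/12)[(4) + (4) + (2) + (2) + (0) + (0)] = 12/12 = 1
  <chi_5*chi_2, chi_6> = (1/12)[1*(2)*conj(2) + 1*(-2)*conj(2) + 2*(1)*conj(-1) + 2*(-1)*conj(-1) + 3*(0)*conj(0) + 3*(0)*conj(0)]
      = (1/12)[(4) + (-4) + (-2) + (2) + (0) + (0)] = 0/12 = 0
Hence the multiplicities are chi_5: 1. Dimension check: dim(chi_5)*dim(chi_2) = 2*1 = 2 and sum (mult * dim) = 1*2 = 2.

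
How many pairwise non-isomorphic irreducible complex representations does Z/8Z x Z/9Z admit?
72

Argument: The number of irreducible complex representations of a finite group equals its number of conjugacy classes. Z/8Z x Z/9Z is abelian of order 72, so every element is its own conjugacy class: 72 classes, so Z/8Z x Z/9Z (order 72) has exactly 72 irreducible complex representations.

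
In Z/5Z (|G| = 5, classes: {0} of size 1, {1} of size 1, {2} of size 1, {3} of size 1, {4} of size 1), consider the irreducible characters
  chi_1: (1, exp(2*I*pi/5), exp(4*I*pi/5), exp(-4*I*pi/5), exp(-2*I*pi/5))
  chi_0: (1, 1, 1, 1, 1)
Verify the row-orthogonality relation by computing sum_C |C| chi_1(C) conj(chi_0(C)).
Sum = 0; so <chi_1, chi_0> = 0 (distinct irreducibles are orthogonal).

Solution. Compute term by term over conjugacy classes (|C| * chi_1(C) * conj(chi_0(C))):
  1*(1)*conj(1) + 1*(exp(2*I*pi/5))*conj(1) + 1*(exp(4*I*pi/5))*conj(1) + 1*(exp(-4*I*pi/5))*conj(1) + 1*(exp(-2*I*pi/5))*conj(1)
  = (1) + (exp(2*I*pi/5)) + (exp(4*I*pi/5)) + (exp(-4*I*pi/5)) + (exp(-2*I*pi/5))
  = 0.
(Exp terms are combined using exp(i*s)*conj(exp(i*t)) = exp(i*(s-t)), and sums of them are collapsed using the identity that for every m > 1 the m distinct m-th roots of unity sum to 0, e.g. 1 + exp(2*I*pi/3) + exp(-2*I*pi/3) = 0.)
Dividing by |G| = 5 gives 0/5 = 0, matching the row-orthogonality relation <chi_1, chi_0> = [chi_1 = chi_0].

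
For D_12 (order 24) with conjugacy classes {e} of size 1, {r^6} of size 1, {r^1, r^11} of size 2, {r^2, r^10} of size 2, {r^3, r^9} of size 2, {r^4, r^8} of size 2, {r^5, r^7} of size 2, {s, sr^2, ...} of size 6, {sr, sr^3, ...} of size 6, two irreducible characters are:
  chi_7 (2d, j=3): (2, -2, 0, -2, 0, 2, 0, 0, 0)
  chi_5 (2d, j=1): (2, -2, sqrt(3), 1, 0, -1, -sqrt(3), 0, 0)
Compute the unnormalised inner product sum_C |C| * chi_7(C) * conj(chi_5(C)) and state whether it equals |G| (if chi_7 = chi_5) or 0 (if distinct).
Sum = 0; so <chi_7, chi_5> = 0 (distinct irreducibles are orthogonal).

Compute term by term over conjugacy classes (|C| * chi_7(C) * conj(chi_5(C))):
  1*(2)*conj(2) + 1*(-2)*conj(-2) + 2*(0)*conj(sqrt(3)) + 2*(-2)*conj(1) + 2*(0)*conj(0) + 2*(2)*conj(-1) + 2*(0)*conj(-sqrt(3)) + 6*(0)*conj(0) + 6*(0)*conj(0)
  = (4) + (4) + (0) + (-4) + (0) + (-4) + (0) + (0) + (0)
  = 0.
Dividing by |G| = 24 gives 0/24 = 0, matching the row-orthogonality relation <chi_7, chi_5> = [chi_7 = chi_5].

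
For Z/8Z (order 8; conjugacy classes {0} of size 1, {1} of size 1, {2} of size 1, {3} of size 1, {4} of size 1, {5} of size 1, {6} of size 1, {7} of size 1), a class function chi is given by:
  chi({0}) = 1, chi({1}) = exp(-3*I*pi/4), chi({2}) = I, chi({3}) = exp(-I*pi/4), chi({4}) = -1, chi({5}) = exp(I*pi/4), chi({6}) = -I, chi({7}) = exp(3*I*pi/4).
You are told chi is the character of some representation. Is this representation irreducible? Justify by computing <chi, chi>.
Irreducible: <chi, chi> = 1.

Why: <chi, chi> = (1/|G|) sum_C |C| * |chi(C)|^2 = (1/8)[1*|1|^2 + 1*|exp(-3*I*pi/4)|^2 + 1*|I|^2 + 1*|exp(-I*pi/4)|^2 + 1*|-1|^2 + 1*|exp(I*pi/4)|^2 + 1*|-I|^2 + 1*|exp(3*I*pi/4)|^2]
  = (1/8)[(1) + (1) + (1) + (1) + (1) + (1) + (1) + (1)] = 8/8 = 1.
(Exp terms are combined using exp(i*s)*conj(exp(i*t)) = exp(i*(s-t)), and sums of them are collapsed using the identity that for every m > 1 the m distinct m-th roots of unity sum to 0, e.g. 1 + exp(2*I*pi/3) + exp(-2*I*pi/3) = 0.)
A character is irreducible iff <chi, chi> = 1, so this representation is irreducible.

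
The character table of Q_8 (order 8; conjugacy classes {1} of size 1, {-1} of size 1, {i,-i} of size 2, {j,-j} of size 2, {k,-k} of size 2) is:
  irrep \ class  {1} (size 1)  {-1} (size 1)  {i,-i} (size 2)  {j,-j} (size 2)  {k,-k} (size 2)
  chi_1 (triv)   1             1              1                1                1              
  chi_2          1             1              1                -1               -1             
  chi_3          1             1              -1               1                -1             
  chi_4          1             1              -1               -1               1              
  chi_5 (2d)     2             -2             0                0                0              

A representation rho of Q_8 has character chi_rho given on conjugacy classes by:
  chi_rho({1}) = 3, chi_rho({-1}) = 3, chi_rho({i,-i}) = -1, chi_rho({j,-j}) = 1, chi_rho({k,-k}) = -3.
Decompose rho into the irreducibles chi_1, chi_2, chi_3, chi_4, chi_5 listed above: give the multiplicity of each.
Multiplicities: chi_1: 0, chi_2: 1, chi_3: 2, chi_4: 0, chi_5: 0.

Proof sketch: Use <chi_rho, chi> = (1/|G|) sum_C |C| * chi_rho(C) * conj(chi(C)) with |G| = 8 for each irreducible chi in the table:
  <chi_rho, chi_1> = (1/8)[1*(3)*conj(1) + 1*(3)*conj(1) + 2*(-1)*conj(1) + 2*(1)*conj(1) + 2*(-3)*conj(1)]
      = (1/8)[(3) + (3) + (-2) + (2) + (-6)] = 0/8 = 0
  <chi_rho, chi_2> = (1/8)[1*(3)*conj(1) + 1*(3)*conj(1) + 2*(-1)*conj(1) + 2*(1)*conj(-1) + 2*(-3)*conj(-1)]
      = (1/8)[(3) + (3) + (-2) + (-2) + (6)] = 8/8 = 1
  <chi_rho, chi_3> = (1/8)[1*(3)*conj(1) + 1*(3)*conj(1) + 2*(-1)*conj(-1) + 2*(1)*conj(1) + 2*(-3)*conj(-1)]
      = (1/8)[(3) + (3) + (2) + (2) + (6)] = 16/8 = 2
  <chi_rho, chi_4> = (1/8)[1*(3)*conj(1) + 1*(3)*conj(1) + 2*(-1)*conj(-1) + 2*(1)*conj(-1) + 2*(-3)*conj(1)]
      = (1/8)[(3) + (3) + (2) + (-2) + (-6)] = 0/8 = 0
  <chi_rho, chi_5> = (1/8)[1*(3)*conj(2) + 1*(3)*conj(-2) + 2*(-1)*conj(0) + 2*(1)*conj(0) + 2*(-3)*conj(0)]
      = (1/8)[(6) + (-6) + (0) + (0) + (0)] = 0/8 = 0
Dimension check: dim(rho) = sum (mult * dim) = 0*1 + 1*1 + 2*1 + 0*1 + 0*2 = 3 = chi_rho(e) = 3.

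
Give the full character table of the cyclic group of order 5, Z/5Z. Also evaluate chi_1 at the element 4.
Character table of Z/5Z (irreps indexed chi_0,...,chi_4 with chi_k(m) = zeta_5^(k*m), zeta_5 = exp(2*pi*i/5)):
  irrep \ class  {0} (size 1)  {1} (size 1)    {2} (size 1)    {3} (size 1)    {4} (size 1)  
  chi_0          1             1               1               1               1             
  chi_1          1             exp(2*I*pi/5)   exp(4*I*pi/5)   exp(-4*I*pi/5)  exp(-2*I*pi/5)
  chi_2          1             exp(4*I*pi/5)   exp(-2*I*pi/5)  exp(2*I*pi/5)   exp(-4*I*pi/5)
  chi_3          1             exp(-4*I*pi/5)  exp(2*I*pi/5)   exp(-2*I*pi/5)  exp(4*I*pi/5) 
  chi_4          1             exp(-2*I*pi/5)  exp(-4*I*pi/5)  exp(4*I*pi/5)   exp(2*I*pi/5) 

Spot check: chi_1(4) = zeta_5^(1*4) = zeta_5^4 = exp(-2*I*pi/5).

Argument: Z/5Z is abelian, so all 5 irreducible complex representations are 1-dimensional. They are given by chi_k(m) = zeta_5^(k*m) for k = 0,...,4. Row orthogonality: sum_m chi_k(m) conj(chi_l(m)) = 5 * [k = l].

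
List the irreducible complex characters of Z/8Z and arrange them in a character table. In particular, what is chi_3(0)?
Character table of Z/8Z (irreps indexed chi_0,...,chi_7 with chi_k(m) = zeta_8^(k*m), zeta_8 = exp(2*pi*i/8)):
  irrep \ class  {0} (size 1)  {1} (size 1)    {2} (size 1)  {3} (size 1)    {4} (size 1)  {5} (size 1)    {6} (size 1)  {7} (size 1)  
  chi_0          1             1               1             1               1             1               1             1             
  chi_1          1             exp(I*pi/4)     I             exp(3*I*pi/4)   -1            exp(-3*I*pi/4)  -I            exp(-I*pi/4)  
  chi_2          1             I               -1            -I              1             I               -1            -I            
  chi_3          1             exp(3*I*pi/4)   -I            exp(I*pi/4)     -1            exp(-I*pi/4)    I             exp(-3*I*pi/4)
  chi_4          1             -1              1             -1              1             -1              1             -1            
  chi_5          1             exp(-3*I*pi/4)  I             exp(-I*pi/4)    -1            exp(I*pi/4)     -I            exp(3*I*pi/4) 
  chi_6          1             -I              -1            I               1             -I              -1            I             
  chi_7          1             exp(-I*pi/4)    -I            exp(-3*I*pi/4)  -1            exp(3*I*pi/4)   I             exp(I*pi/4)   

Spot check: chi_3(0) = zeta_8^(3*0) = zeta_8^0 = 1.

Solution. Z/8Z is abelian, so all 8 irreducible complex representations are 1-dimensional. They are given by chi_k(m) = zeta_8^(k*m) for k = 0,...,7. Row orthogonality: sum_m chi_k(m) conj(chi_l(m)) = 8 * [k = l].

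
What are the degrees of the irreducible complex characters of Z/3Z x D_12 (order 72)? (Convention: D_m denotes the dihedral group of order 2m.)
Dimensions: 1, 1, 1, 1, 1, 1, 1, 1, 1, 1, 1, 1, 2, 2, 2, 2, 2, 2, 2, 2, 2, 2, 2, 2, 2, 2, 2

Solution. There are 27 irreducibles (= number of conjugacy classes). Their dimensions d_i satisfy sum d_i^2 = |G| = 72: 1 + 1 + 1 + 1 + 1 + 1 + 1 + 1 + 1 + 1 + 1 + 1 + 4 + 4 + 4 + 4 + 4 + 4 + 4 + 4 + 4 + 4 + 4 + 4 + 4 + 4 + 4 = 72. (For the product with Z/3Z: each of the 3 1-dim characters of Z/3Z tensors with each irrep of D_12, giving 3 copies of each D_12-dimension.)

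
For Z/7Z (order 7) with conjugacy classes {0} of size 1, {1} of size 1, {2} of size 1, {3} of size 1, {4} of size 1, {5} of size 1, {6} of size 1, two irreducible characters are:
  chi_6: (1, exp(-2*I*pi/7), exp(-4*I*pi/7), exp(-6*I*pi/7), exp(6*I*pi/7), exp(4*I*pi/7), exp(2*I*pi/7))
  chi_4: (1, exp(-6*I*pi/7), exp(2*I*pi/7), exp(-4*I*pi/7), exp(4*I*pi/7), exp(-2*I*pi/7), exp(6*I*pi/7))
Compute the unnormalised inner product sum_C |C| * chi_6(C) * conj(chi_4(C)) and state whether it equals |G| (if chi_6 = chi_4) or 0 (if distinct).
Sum = 0; so <chi_6, chi_4> = 0 (distinct irreducibles are orthogonal).

Derivation: Compute term by term over conjugacy classes (|C| * chi_6(C) * conj(chi_4(C))):
  1*(1)*conj(1) + 1*(exp(-2*I*pi/7))*conj(exp(-6*I*pi/7)) + 1*(exp(-4*I*pi/7))*conj(exp(2*I*pi/7)) + 1*(exp(-6*I*pi/7))*conj(exp(-4*I*pi/7)) + 1*(exp(6*I*pi/7))*conj(exp(4*I*pi/7)) + 1*(exp(4*I*pi/7))*conj(exp(-2*I*pi/7)) + 1*(exp(2*I*pi/7))*conj(exp(6*I*pi/7))
  = (1) + (exp(4*I*pi/7)) + (exp(-6*I*pi/7)) + (exp(-2*I*pi/7)) + (exp(2*I*pi/7)) + (exp(6*I*pi/7)) + (exp(-4*I*pi/7))
  = 0.
(Exp terms are combined using exp(i*s)*conj(exp(i*t)) = exp(i*(s-t)), and sums of them are collapsed using the identity that for every m > 1 the m distinct m-th roots of unity sum to 0, e.g. 1 + exp(2*I*pi/3) + exp(-2*I*pi/3) = 0.)
Dividing by |G| = 7 gives 0/7 = 0, matching the row-orthogonality relation <chi_6, chi_4> = [chi_6 = chi_4].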